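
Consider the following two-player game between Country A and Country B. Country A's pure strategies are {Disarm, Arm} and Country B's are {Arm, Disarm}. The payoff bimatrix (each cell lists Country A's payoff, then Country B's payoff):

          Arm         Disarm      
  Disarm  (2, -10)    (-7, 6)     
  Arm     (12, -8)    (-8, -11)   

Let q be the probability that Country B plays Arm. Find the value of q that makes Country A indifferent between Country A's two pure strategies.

Country A's indifference between Disarm and Arm determines Country B's mixing probability q:
  Country A's payoff to Disarm: q·2 + (1−q)·(-7) = 9q - 7
  Country A's payoff to Arm: q·12 + (1−q)·(-8) = 20q - 8
  9q - 7 = 20q - 8  ⇒  -11q = -1  ⇒  q = 1/11.

q = 1/11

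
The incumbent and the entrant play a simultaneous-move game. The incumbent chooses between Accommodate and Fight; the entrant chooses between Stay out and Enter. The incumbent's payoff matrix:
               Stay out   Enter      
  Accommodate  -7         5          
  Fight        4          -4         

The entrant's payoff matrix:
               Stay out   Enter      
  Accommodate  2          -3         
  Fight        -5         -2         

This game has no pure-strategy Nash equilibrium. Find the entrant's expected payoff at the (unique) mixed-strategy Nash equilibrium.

-19/8

The entrant's indifference between Stay out and Enter determines the incumbent's mixing probability p:
  the entrant's expected payoff from Stay out: p·2 + (1−p)·(-5) = 7p - 5
  the entrant's expected payoff from Enter: p·(-3) + (1−p)·(-2) = -p - 2
  7p - 5 = -p - 2  ⇒  8p = 3  ⇒  p = 3/8.
At equilibrium the entrant is indifferent across columns, so the entrant's payoff equals the payoff from Stay out: (3/8)·2 + (5/8)·(-5) = -19/8.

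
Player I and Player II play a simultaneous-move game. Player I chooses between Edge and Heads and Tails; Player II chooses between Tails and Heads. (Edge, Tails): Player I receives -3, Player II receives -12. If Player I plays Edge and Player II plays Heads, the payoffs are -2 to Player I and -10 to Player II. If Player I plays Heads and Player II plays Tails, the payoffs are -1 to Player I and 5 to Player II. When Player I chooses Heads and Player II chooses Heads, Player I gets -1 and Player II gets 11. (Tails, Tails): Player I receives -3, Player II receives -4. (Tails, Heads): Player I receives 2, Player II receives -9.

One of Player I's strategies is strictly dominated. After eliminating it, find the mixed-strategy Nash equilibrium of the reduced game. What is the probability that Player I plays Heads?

Player I's strategy Edge is strictly dominated by Heads: -1 > -3 and -1 > -2. Eliminate Edge.
Player II's indifference between Tails and Heads determines Player I's mixing probability p:
  Player II's payoff to Tails: p·5 + (1−p)·(-4) = 9p - 4
  Player II's payoff to Heads: p·11 + (1−p)·(-9) = 20p - 9
  9p - 4 = 20p - 9  ⇒  -11p = -5  ⇒  p = 5/11.

p = 5/11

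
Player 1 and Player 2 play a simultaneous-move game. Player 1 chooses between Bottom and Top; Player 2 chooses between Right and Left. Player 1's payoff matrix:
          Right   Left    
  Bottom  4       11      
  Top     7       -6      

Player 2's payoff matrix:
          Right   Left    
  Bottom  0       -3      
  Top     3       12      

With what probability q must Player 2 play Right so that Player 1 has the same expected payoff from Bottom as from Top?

q = 17/20

Player 1's indifference between Bottom and Top determines Player 2's mixing probability q:
  Player 1's payoff from Bottom: q·4 + (1−q)·11 = -7q + 11
  Player 1's payoff from Top: q·7 + (1−q)·(-6) = 13q - 6
  -7q + 11 = 13q - 6  ⇒  -20q = -17  ⇒  q = 17/20.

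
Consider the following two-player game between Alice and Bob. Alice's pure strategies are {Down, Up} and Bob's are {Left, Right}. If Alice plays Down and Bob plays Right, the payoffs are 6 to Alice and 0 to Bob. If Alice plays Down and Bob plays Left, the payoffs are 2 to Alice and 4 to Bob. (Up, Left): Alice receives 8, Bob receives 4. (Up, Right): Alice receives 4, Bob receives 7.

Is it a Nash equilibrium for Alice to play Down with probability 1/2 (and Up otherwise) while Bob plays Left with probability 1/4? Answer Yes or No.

Given Alice's mix p = 1/2, Bob's payoff from Left is 4 but from Right is 7/2. Bob strictly prefers Left, so Bob would not mix.
So the proposed profile is not a Nash equilibrium.

No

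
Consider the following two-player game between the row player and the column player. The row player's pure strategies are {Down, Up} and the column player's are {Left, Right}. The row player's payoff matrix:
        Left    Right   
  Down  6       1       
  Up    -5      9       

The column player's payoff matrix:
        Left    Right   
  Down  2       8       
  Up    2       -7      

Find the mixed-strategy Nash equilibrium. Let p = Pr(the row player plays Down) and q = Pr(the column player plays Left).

p = 3/5, q = 8/19

Set the column player's expected payoff from Left equal to that from Right:
  the column player's expected payoff from Left: p·2 + (1−p)·2 = 2
  the column player's expected payoff from Right: p·8 + (1−p)·(-7) = 15p - 7
  2 = 15p - 7  ⇒  -15p = -9  ⇒  p = 3/5.
In a mixed equilibrium the row player is indifferent between Down and Up; this condition fixes q.
  the row player's payoff from Down: q·6 + (1−q)·1 = 5q + 1
  the row player's payoff from Up: q·(-5) + (1−q)·9 = -14q + 9
  5q + 1 = -14q + 9  ⇒  19q = 8  ⇒  q = 8/19.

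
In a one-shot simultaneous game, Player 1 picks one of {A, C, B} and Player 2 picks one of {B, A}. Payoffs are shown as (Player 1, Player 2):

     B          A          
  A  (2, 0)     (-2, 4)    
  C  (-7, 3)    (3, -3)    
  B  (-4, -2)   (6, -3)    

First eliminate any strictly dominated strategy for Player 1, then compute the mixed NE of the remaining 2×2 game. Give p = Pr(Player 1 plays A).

p = 1/5

Player 1's strategy C is strictly dominated by B: -4 > -7 and 6 > 3. Eliminate C.
Set Player 2's expected payoff from B equal to that from A:
  Player 2's expected payoff from B: p·0 + (1−p)·(-2) = 2p - 2
  Player 2's expected payoff from A: p·4 + (1−p)·(-3) = 7p - 3
  2p - 2 = 7p - 3  ⇒  -5p = -1  ⇒  p = 1/5.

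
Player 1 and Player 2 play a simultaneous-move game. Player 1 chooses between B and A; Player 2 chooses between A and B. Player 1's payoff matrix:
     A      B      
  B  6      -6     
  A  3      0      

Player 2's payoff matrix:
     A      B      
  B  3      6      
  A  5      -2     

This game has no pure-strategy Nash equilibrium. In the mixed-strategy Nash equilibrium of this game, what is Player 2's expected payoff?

18/5

Player 1's mix must leave Player 2 indifferent between A and B.
  Player 2's payoff from A: p·3 + (1−p)·5 = -2p + 5
  Player 2's payoff from B: p·6 + (1−p)·(-2) = 8p - 2
  -2p + 5 = 8p - 2  ⇒  -10p = -7  ⇒  p = 7/10.
At equilibrium Player 2 is indifferent across columns, so Player 2's payoff equals the payoff from A: (7/10)·3 + (3/10)·5 = 18/5.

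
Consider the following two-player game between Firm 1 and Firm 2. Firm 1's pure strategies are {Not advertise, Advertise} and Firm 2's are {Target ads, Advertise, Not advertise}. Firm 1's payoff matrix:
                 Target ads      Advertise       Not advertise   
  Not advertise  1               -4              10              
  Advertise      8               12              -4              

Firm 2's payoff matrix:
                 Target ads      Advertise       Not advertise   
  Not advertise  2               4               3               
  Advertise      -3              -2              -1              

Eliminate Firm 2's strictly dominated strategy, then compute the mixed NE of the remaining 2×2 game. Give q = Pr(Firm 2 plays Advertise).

Firm 2's strategy Target ads is strictly dominated by Not advertise: 3 > 2 and -1 > -3. Eliminate Target ads.
Firm 1's indifference between Not advertise and Advertise determines Firm 2's mixing probability q:
  Firm 1's payoff to Not advertise: q·(-4) + (1−q)·10 = -14q + 10
  Firm 1's payoff to Advertise: q·12 + (1−q)·(-4) = 16q - 4
  -14q + 10 = 16q - 4  ⇒  -30q = -14  ⇒  q = 7/15.

q = 7/15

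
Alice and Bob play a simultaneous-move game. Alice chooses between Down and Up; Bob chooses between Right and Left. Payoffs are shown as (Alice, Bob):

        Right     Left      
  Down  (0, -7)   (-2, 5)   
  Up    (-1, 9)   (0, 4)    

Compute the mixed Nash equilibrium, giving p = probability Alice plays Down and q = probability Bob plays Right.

In a mixed equilibrium Bob is indifferent between Right and Left; this condition fixes p.
  Bob's payoff to Right: p·(-7) + (1−p)·9 = -16p + 9
  Bob's payoff to Left: p·5 + (1−p)·4 = p + 4
  -16p + 9 = p + 4  ⇒  -17p = -5  ⇒  p = 5/17.
For Alice to be willing to mix, Alice must be indifferent between Down and Up, which pins down Bob's mix.
  Alice's payoff to Down: q·0 + (1−q)·(-2) = 2q - 2
  Alice's payoff to Up: q·(-1) + (1−q)·0 = -q
  2q - 2 = -q  ⇒  3q = 2  ⇒  q = 2/3.

p = 5/17, q = 2/3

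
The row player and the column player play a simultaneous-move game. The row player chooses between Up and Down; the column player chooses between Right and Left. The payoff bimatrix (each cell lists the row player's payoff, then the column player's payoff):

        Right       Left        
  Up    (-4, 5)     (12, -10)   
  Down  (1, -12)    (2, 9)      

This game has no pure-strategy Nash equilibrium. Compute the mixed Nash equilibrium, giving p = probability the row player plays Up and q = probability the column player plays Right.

The column player's indifference between Right and Left determines the row player's mixing probability p:
  the column player's expected payoff from Right: p·5 + (1−p)·(-12) = 17p - 12
  the column player's expected payoff from Left: p·(-10) + (1−p)·9 = -19p + 9
  17p - 12 = -19p + 9  ⇒  36p = 21  ⇒  p = 7/12.
The column player's mix must leave the row player indifferent between Up and Down.
  the row player's payoff from Up: q·(-4) + (1−q)·12 = -16q + 12
  the row player's payoff from Down: q·1 + (1−q)·2 = -q + 2
  -16q + 12 = -q + 2  ⇒  -15q = -10  ⇒  q = 2/3.

p = 7/12, q = 2/3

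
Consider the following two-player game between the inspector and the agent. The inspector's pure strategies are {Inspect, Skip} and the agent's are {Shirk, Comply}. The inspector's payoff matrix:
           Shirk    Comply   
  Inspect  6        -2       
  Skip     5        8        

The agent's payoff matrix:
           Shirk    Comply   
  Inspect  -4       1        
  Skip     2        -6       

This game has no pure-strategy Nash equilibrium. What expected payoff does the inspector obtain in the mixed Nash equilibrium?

58/11

Set the inspector's expected payoff from Inspect equal to that from Skip:
  the inspector's payoff to Inspect: q·6 + (1−q)·(-2) = 8q - 2
  the inspector's payoff to Skip: q·5 + (1−q)·8 = -3q + 8
  8q - 2 = -3q + 8  ⇒  11q = 10  ⇒  q = 10/11.
At equilibrium the inspector is indifferent across rows, so the inspector's payoff equals the payoff from Inspect: (10/11)·6 + (1/11)·(-2) = 58/11.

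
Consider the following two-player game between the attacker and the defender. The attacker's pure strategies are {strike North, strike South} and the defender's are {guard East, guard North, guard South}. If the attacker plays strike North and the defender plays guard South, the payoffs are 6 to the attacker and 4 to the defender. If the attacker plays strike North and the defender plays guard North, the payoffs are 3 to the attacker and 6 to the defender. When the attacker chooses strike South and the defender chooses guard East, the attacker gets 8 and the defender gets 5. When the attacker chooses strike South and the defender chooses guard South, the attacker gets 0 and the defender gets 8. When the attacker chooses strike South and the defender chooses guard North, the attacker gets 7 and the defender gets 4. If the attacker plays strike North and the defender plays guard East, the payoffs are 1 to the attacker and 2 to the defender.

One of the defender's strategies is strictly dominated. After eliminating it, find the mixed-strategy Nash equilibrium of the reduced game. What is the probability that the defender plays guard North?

q = 3/5

The defender's strategy guard East is strictly dominated by guard South: 4 > 2 and 8 > 5. Eliminate guard East.
The attacker's indifference between strike North and strike South determines the defender's mixing probability q:
  the attacker's payoff to strike North: q·3 + (1−q)·6 = -3q + 6
  the attacker's payoff to strike South: q·7 + (1−q)·0 = 7q
  -3q + 6 = 7q  ⇒  -10q = -6  ⇒  q = 3/5.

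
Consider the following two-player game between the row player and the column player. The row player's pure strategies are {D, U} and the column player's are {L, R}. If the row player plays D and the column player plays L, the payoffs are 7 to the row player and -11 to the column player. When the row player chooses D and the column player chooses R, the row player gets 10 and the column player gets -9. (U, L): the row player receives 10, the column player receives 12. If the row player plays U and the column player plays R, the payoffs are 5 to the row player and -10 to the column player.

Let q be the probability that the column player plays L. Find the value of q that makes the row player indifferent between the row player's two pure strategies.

The column player's mix must leave the row player indifferent between D and U.
  the row player's expected payoff from D: q·7 + (1−q)·10 = -3q + 10
  the row player's expected payoff from U: q·10 + (1−q)·5 = 5q + 5
  -3q + 10 = 5q + 5  ⇒  -8q = -5  ⇒  q = 5/8.

q = 5/8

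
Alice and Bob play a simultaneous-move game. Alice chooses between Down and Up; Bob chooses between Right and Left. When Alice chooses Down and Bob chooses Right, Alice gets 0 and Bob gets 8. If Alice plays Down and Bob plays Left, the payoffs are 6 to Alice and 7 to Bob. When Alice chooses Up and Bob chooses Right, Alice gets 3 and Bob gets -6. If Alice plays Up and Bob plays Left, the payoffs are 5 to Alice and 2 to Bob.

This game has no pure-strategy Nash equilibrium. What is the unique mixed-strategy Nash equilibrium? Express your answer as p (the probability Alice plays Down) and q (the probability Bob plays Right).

For Bob to be willing to mix, Bob must be indifferent between Right and Left, which pins down Alice's mix.
  Bob's expected payoff from Right: p·8 + (1−p)·(-6) = 14p - 6
  Bob's expected payoff from Left: p·7 + (1−p)·2 = 5p + 2
  14p - 6 = 5p + 2  ⇒  9p = 8  ⇒  p = 8/9.
Bob's mix must leave Alice indifferent between Down and Up.
  Alice's payoff to Down: q·0 + (1−q)·6 = -6q + 6
  Alice's payoff to Up: q·3 + (1−q)·5 = -2q + 5
  -6q + 6 = -2q + 5  ⇒  -4q = -1  ⇒  q = 1/4.

p = 8/9, q = 1/4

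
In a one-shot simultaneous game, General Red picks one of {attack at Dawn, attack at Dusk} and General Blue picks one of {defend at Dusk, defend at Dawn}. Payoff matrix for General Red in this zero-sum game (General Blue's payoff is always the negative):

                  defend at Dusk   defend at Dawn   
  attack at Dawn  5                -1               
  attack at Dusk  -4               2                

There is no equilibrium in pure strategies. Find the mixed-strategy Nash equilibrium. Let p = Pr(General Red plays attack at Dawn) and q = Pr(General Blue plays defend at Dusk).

p = 1/2, q = 1/4

General Red's mix must leave General Blue indifferent between defend at Dusk and defend at Dawn.
  General Blue's payoff from defend at Dusk: p·(-5) + (1−p)·4 = -9p + 4
  General Blue's payoff from defend at Dawn: p·1 + (1−p)·(-2) = 3p - 2
  -9p + 4 = 3p - 2  ⇒  -12p = -6  ⇒  p = 1/2.
In a mixed equilibrium General Red is indifferent between attack at Dawn and attack at Dusk; this condition fixes q.
  General Red's payoff to attack at Dawn: q·5 + (1−q)·(-1) = 6q - 1
  General Red's payoff to attack at Dusk: q·(-4) + (1−q)·2 = -6q + 2
  6q - 1 = -6q + 2  ⇒  12q = 3  ⇒  q = 1/4.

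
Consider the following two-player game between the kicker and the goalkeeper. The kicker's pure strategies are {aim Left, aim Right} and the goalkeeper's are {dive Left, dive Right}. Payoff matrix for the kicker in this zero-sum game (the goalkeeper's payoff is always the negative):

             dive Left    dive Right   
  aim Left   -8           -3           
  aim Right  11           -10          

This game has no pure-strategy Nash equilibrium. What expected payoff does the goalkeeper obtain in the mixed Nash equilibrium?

The goalkeeper's indifference between dive Left and dive Right determines the kicker's mixing probability p:
  the goalkeeper's payoff from dive Left: p·8 + (1−p)·(-11) = 19p - 11
  the goalkeeper's payoff from dive Right: p·3 + (1−p)·10 = -7p + 10
  19p - 11 = -7p + 10  ⇒  26p = 21  ⇒  p = 21/26.
At equilibrium the goalkeeper is indifferent across columns, so the goalkeeper's payoff equals the payoff from dive Left: (21/26)·8 + (5/26)·(-11) = 113/26.

113/26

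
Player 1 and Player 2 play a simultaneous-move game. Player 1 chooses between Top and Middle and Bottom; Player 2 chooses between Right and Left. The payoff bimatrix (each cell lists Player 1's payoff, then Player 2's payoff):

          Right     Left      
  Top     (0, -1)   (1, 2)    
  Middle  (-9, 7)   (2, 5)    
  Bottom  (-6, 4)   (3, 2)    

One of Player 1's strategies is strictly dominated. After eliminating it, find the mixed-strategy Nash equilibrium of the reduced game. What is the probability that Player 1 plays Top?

p = 2/5

Player 1's strategy Middle is strictly dominated by Bottom: -6 > -9 and 3 > 2. Eliminate Middle.
Player 1's mix must leave Player 2 indifferent between Right and Left.
  Player 2's payoff to Right: p·(-1) + (1−p)·4 = -5p + 4
  Player 2's payoff to Left: p·2 + (1−p)·2 = 2
  -5p + 4 = 2  ⇒  -5p = -2  ⇒  p = 2/5.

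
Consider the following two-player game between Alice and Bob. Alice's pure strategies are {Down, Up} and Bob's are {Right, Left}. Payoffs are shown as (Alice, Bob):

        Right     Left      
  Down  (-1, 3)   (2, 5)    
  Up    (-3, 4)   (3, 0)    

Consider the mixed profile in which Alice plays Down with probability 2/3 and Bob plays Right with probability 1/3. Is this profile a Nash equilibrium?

Yes

Check Bob's indifference given Alice's mix p = 2/3:
  payoff from Right = 10/3; payoff from Left = 10/3 — equal.
Check Alice's indifference given Bob's mix q = 1/3:
  payoff from Down = 1; payoff from Up = 1 — equal.
Both players are indifferent, so neither can profitably deviate.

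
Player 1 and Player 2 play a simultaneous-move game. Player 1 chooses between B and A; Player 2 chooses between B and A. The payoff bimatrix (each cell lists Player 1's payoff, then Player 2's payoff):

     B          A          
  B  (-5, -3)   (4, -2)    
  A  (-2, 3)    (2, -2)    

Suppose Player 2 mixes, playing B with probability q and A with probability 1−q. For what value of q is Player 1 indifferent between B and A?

In a mixed equilibrium Player 1 is indifferent between B and A; this condition fixes q.
  Player 1's payoff from B: q·(-5) + (1−q)·4 = -9q + 4
  Player 1's payoff from A: q·(-2) + (1−q)·2 = -4q + 2
  -9q + 4 = -4q + 2  ⇒  -5q = -2  ⇒  q = 2/5.

q = 2/5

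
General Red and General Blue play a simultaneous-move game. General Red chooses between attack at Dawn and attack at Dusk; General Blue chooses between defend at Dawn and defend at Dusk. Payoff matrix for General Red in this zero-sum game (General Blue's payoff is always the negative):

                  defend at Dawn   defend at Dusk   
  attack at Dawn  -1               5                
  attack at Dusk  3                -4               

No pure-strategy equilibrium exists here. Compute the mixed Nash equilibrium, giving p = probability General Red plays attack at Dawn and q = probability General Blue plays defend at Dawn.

p = 7/13, q = 9/13

For General Blue to be willing to mix, General Blue must be indifferent between defend at Dawn and defend at Dusk, which pins down General Red's mix.
  General Blue's payoff to defend at Dawn: p·1 + (1−p)·(-3) = 4p - 3
  General Blue's payoff to defend at Dusk: p·(-5) + (1−p)·4 = -9p + 4
  4p - 3 = -9p + 4  ⇒  13p = 7  ⇒  p = 7/13.
General Red's indifference between attack at Dawn and attack at Dusk determines General Blue's mixing probability q:
  General Red's payoff from attack at Dawn: q·(-1) + (1−q)·5 = -6q + 5
  General Red's payoff from attack at Dusk: q·3 + (1−q)·(-4) = 7q - 4
  -6q + 5 = 7q - 4  ⇒  -13q = -9  ⇒  q = 9/13.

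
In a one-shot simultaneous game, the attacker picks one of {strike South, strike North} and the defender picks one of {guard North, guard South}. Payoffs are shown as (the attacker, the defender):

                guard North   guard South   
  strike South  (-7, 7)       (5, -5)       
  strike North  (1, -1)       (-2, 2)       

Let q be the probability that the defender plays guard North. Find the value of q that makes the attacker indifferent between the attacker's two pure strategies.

The defender's mix must leave the attacker indifferent between strike South and strike North.
  the attacker's payoff from strike South: q·(-7) + (1−q)·5 = -12q + 5
  the attacker's payoff from strike North: q·1 + (1−q)·(-2) = 3q - 2
  -12q + 5 = 3q - 2  ⇒  -15q = -7  ⇒  q = 7/15.

q = 7/15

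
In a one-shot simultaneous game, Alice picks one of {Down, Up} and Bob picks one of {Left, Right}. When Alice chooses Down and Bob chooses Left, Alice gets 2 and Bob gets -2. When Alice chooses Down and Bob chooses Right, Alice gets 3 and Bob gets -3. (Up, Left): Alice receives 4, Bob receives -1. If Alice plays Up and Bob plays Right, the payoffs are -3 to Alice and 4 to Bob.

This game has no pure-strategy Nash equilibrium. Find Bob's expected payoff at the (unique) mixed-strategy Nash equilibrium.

Alice's mix must leave Bob indifferent between Left and Right.
  Bob's expected payoff from Left: p·(-2) + (1−p)·(-1) = -p - 1
  Bob's expected payoff from Right: p·(-3) + (1−p)·4 = -7p + 4
  -p - 1 = -7p + 4  ⇒  6p = 5  ⇒  p = 5/6.
At equilibrium Bob is indifferent across columns, so Bob's payoff equals the payoff from Left: (5/6)·(-2) + (1/6)·(-1) = -11/6.

-11/6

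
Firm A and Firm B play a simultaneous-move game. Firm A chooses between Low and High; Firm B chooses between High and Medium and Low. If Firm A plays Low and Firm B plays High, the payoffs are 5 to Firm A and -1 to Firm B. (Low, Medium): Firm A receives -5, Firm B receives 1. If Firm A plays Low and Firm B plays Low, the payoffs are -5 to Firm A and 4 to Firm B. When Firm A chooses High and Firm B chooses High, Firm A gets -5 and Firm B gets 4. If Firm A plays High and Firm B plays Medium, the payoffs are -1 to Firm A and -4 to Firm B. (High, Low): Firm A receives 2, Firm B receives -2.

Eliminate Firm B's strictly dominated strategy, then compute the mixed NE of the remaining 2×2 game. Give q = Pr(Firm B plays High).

Firm B's strategy Medium is strictly dominated by Low: 4 > 1 and -2 > -4. Eliminate Medium.
Set Firm A's expected payoff from Low equal to that from High:
  Firm A's payoff to Low: q·5 + (1−q)·(-5) = 10q - 5
  Firm A's payoff to High: q·(-5) + (1−q)·2 = -7q + 2
  10q - 5 = -7q + 2  ⇒  17q = 7  ⇒  q = 7/17.

q = 7/17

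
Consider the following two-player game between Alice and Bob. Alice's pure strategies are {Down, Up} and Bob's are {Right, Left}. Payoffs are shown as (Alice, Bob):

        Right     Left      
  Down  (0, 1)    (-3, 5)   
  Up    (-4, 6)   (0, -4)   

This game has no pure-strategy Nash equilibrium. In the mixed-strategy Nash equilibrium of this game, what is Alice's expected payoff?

In a mixed equilibrium Alice is indifferent between Down and Up; this condition fixes q.
  Alice's payoff from Down: q·0 + (1−q)·(-3) = 3q - 3
  Alice's payoff from Up: q·(-4) + (1−q)·0 = -4q
  3q - 3 = -4q  ⇒  7q = 3  ⇒  q = 3/7.
At equilibrium Alice is indifferent across rows, so Alice's payoff equals the payoff from Down: (3/7)·0 + (4/7)·(-3) = -12/7.

-12/7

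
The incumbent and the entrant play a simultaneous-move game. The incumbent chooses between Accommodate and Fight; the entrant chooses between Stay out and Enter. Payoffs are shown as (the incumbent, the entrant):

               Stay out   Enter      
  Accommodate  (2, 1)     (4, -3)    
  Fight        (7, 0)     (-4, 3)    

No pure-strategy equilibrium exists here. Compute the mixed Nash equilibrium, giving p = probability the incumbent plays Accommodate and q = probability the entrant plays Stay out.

In a mixed equilibrium the entrant is indifferent between Stay out and Enter; this condition fixes p.
  the entrant's payoff to Stay out: p·1 + (1−p)·0 = p
  the entrant's payoff to Enter: p·(-3) + (1−p)·3 = -6p + 3
  p = -6p + 3  ⇒  7p = 3  ⇒  p = 3/7.
For the incumbent to be willing to mix, the incumbent must be indifferent between Accommodate and Fight, which pins down the entrant's mix.
  the incumbent's payoff from Accommodate: q·2 + (1−q)·4 = -2q + 4
  the incumbent's payoff from Fight: q·7 + (1−q)·(-4) = 11q - 4
  -2q + 4 = 11q - 4  ⇒  -13q = -8  ⇒  q = 8/13.

p = 3/7, q = 8/13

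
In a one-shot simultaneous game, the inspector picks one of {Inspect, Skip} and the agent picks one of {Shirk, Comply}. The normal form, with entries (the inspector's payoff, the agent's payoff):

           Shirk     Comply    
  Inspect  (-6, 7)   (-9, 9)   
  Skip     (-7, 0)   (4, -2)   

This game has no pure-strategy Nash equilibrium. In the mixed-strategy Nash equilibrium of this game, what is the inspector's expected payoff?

The agent's mix must leave the inspector indifferent between Inspect and Skip.
  the inspector's expected payoff from Inspect: q·(-6) + (1−q)·(-9) = 3q - 9
  the inspector's expected payoff from Skip: q·(-7) + (1−q)·4 = -11q + 4
  3q - 9 = -11q + 4  ⇒  14q = 13  ⇒  q = 13/14.
At equilibrium the inspector is indifferent across rows, so the inspector's payoff equals the payoff from Inspect: (13/14)·(-6) + (1/14)·(-9) = -87/14.

-87/14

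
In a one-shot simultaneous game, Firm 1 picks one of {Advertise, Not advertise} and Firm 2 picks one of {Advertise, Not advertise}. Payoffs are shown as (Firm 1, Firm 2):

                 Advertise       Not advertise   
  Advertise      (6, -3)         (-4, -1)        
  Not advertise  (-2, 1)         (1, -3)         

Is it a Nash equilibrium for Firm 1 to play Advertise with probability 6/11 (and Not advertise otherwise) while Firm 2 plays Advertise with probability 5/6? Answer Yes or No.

No

Given Firm 1's mix p = 6/11, Firm 2's payoff from Advertise is -13/11 but from Not advertise is -21/11. Firm 2 strictly prefers Advertise, so Firm 2 would not mix.
So the proposed profile is not a Nash equilibrium.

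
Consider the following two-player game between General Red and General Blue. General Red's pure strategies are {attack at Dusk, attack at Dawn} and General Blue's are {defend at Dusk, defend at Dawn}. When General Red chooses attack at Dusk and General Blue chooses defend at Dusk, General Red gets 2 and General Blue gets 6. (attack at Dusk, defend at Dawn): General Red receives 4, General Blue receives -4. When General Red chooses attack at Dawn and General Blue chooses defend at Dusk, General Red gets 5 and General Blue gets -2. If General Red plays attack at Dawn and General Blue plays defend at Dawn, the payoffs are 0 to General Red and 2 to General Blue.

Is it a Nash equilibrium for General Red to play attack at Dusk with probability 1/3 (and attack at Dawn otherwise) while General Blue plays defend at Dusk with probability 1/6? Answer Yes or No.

Given General Red's mix p = 1/3, General Blue's payoff from defend at Dusk is 2/3 but from defend at Dawn is 0. General Blue strictly prefers defend at Dusk, so General Blue would not mix.
So the proposed profile is not a Nash equilibrium.

No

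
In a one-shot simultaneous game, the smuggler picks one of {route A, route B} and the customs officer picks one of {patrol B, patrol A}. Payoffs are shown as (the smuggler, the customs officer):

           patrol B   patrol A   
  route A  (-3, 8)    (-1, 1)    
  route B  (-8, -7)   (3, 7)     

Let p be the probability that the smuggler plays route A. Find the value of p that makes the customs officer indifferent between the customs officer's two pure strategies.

In a mixed equilibrium the customs officer is indifferent between patrol B and patrol A; this condition fixes p.
  the customs officer's payoff from patrol B: p·8 + (1−p)·(-7) = 15p - 7
  the customs officer's payoff from patrol A: p·1 + (1−p)·7 = -6p + 7
  15p - 7 = -6p + 7  ⇒  21p = 14  ⇒  p = 2/3.

p = 2/3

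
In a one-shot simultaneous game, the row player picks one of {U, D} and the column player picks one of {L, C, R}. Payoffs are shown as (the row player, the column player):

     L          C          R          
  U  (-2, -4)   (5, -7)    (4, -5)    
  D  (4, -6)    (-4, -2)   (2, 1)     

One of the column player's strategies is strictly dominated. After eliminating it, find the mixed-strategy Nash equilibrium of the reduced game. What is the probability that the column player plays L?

The column player's strategy C is strictly dominated by R: -5 > -7 and 1 > -2. Eliminate C.
In a mixed equilibrium the row player is indifferent between U and D; this condition fixes q.
  the row player's payoff to U: q·(-2) + (1−q)·4 = -6q + 4
  the row player's payoff to D: q·4 + (1−q)·2 = 2q + 2
  -6q + 4 = 2q + 2  ⇒  -8q = -2  ⇒  q = 1/4.

q = 1/4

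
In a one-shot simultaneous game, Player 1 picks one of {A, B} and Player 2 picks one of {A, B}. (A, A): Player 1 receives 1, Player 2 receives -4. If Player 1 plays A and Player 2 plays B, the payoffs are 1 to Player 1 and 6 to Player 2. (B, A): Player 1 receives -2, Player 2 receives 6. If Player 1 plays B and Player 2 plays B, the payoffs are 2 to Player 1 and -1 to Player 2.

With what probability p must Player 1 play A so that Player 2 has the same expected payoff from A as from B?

p = 7/17

Player 2's indifference between A and B determines Player 1's mixing probability p:
  Player 2's payoff to A: p·(-4) + (1−p)·6 = -10p + 6
  Player 2's payoff to B: p·6 + (1−p)·(-1) = 7p - 1
  -10p + 6 = 7p - 1  ⇒  -17p = -7  ⇒  p = 7/17.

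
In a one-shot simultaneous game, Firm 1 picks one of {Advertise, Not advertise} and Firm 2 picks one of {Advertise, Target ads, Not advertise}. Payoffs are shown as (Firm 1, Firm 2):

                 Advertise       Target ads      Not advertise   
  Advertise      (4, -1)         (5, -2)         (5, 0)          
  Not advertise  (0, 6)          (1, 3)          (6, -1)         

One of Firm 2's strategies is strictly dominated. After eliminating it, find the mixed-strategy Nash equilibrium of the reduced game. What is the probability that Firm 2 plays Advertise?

Firm 2's strategy Target ads is strictly dominated by Advertise: -1 > -2 and 6 > 3. Eliminate Target ads.
Set Firm 1's expected payoff from Advertise equal to that from Not advertise:
  Firm 1's payoff to Advertise: q·4 + (1−q)·5 = -q + 5
  Firm 1's payoff to Not advertise: q·0 + (1−q)·6 = -6q + 6
  -q + 5 = -6q + 6  ⇒  5q = 1  ⇒  q = 1/5.

q = 1/5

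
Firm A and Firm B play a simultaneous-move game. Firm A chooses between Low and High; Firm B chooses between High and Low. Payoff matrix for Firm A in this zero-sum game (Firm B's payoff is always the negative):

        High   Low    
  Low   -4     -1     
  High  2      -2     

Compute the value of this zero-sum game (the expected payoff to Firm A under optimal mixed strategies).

v = -10/7

Firm B's mix must leave Firm A indifferent between Low and High.
  Firm A's payoff from Low: q·(-4) + (1−q)·(-1) = -3q - 1
  Firm A's payoff from High: q·2 + (1−q)·(-2) = 4q - 2
  -3q - 1 = 4q - 2  ⇒  -7q = -1  ⇒  q = 1/7.
The value is Firm A's expected payoff against this mix (using Low): (1/7)·(-4) + (6/7)·(-1) = -10/7.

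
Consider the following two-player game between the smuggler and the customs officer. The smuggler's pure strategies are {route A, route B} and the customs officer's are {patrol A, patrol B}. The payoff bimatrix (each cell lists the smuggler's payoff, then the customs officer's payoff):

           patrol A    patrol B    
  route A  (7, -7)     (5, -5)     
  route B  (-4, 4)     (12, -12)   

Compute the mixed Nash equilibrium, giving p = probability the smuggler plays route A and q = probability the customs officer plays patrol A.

For the customs officer to be willing to mix, the customs officer must be indifferent between patrol A and patrol B, which pins down the smuggler's mix.
  the customs officer's payoff from patrol A: p·(-7) + (1−p)·4 = -11p + 4
  the customs officer's payoff from patrol B: p·(-5) + (1−p)·(-12) = 7p - 12
  -11p + 4 = 7p - 12  ⇒  -18p = -16  ⇒  p = 8/9.
The smuggler's indifference between route A and route B determines the customs officer's mixing probability q:
  the smuggler's payoff to route A: q·7 + (1−q)·5 = 2q + 5
  the smuggler's payoff to route B: q·(-4) + (1−q)·12 = -16q + 12
  2q + 5 = -16q + 12  ⇒  18q = 7  ⇒  q = 7/18.

p = 8/9, q = 7/18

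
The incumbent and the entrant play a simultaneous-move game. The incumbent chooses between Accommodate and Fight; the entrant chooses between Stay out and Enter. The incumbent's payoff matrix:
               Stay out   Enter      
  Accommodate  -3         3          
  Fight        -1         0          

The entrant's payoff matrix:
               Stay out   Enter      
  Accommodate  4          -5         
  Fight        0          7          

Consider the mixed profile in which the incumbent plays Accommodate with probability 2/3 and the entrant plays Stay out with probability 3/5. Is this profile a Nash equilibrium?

No

Given the incumbent's mix p = 2/3, the entrant's payoff from Stay out is 8/3 but from Enter is -1. The entrant strictly prefers Stay out, so the entrant would not mix.
So the proposed profile is not a Nash equilibrium.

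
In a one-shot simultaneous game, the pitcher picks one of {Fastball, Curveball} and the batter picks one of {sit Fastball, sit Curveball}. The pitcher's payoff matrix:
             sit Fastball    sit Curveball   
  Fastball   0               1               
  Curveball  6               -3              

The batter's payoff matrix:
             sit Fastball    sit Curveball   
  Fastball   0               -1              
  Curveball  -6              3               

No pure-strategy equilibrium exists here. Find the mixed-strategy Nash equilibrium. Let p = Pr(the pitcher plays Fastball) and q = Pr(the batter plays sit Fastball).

The pitcher's mix must leave the batter indifferent between sit Fastball and sit Curveball.
  the batter's payoff to sit Fastball: p·0 + (1−p)·(-6) = 6p - 6
  the batter's payoff to sit Curveball: p·(-1) + (1−p)·3 = -4p + 3
  6p - 6 = -4p + 3  ⇒  10p = 9  ⇒  p = 9/10.
For the pitcher to be willing to mix, the pitcher must be indifferent between Fastball and Curveball, which pins down the batter's mix.
  the pitcher's payoff from Fastball: q·0 + (1−q)·1 = -q + 1
  the pitcher's payoff from Curveball: q·6 + (1−q)·(-3) = 9q - 3
  -q + 1 = 9q - 3  ⇒  -10q = -4  ⇒  q = 2/5.

p = 9/10, q = 2/5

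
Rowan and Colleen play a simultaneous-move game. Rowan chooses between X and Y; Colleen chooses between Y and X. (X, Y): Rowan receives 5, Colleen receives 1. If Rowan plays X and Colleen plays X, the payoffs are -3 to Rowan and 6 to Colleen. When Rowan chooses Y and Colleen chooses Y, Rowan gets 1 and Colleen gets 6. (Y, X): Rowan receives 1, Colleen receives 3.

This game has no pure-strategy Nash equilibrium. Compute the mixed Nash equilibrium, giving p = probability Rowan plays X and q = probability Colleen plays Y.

p = 3/8, q = 1/2

In a mixed equilibrium Colleen is indifferent between Y and X; this condition fixes p.
  Colleen's payoff from Y: p·1 + (1−p)·6 = -5p + 6
  Colleen's payoff from X: p·6 + (1−p)·3 = 3p + 3
  -5p + 6 = 3p + 3  ⇒  -8p = -3  ⇒  p = 3/8.
Set Rowan's expected payoff from X equal to that from Y:
  Rowan's payoff to X: q·5 + (1−q)·(-3) = 8q - 3
  Rowan's payoff to Y: q·1 + (1−q)·1 = 1
  8q - 3 = 1  ⇒  8q = 4  ⇒  q = 1/2.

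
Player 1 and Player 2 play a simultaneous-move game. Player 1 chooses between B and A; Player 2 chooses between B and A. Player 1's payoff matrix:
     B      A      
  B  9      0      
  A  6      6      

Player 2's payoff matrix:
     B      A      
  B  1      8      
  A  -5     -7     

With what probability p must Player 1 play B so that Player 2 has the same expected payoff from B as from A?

p = 2/9

For Player 2 to be willing to mix, Player 2 must be indifferent between B and A, which pins down Player 1's mix.
  Player 2's payoff from B: p·1 + (1−p)·(-5) = 6p - 5
  Player 2's payoff from A: p·8 + (1−p)·(-7) = 15p - 7
  6p - 5 = 15p - 7  ⇒  -9p = -2  ⇒  p = 2/9.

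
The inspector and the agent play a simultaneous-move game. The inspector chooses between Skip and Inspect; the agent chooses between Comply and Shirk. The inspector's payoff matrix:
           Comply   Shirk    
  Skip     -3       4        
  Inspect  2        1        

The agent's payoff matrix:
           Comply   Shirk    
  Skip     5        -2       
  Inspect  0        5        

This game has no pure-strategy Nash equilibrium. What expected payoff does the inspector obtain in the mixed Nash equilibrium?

11/8

Set the inspector's expected payoff from Skip equal to that from Inspect:
  the inspector's payoff to Skip: q·(-3) + (1−q)·4 = -7q + 4
  the inspector's payoff to Inspect: q·2 + (1−q)·1 = q + 1
  -7q + 4 = q + 1  ⇒  -8q = -3  ⇒  q = 3/8.
At equilibrium the inspector is indifferent across rows, so the inspector's payoff equals the payoff from Skip: (3/8)·(-3) + (5/8)·4 = 11/8.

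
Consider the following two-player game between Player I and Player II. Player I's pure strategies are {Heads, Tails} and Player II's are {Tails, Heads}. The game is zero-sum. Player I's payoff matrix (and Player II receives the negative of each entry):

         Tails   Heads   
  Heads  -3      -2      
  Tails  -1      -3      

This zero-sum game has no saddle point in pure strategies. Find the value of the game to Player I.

v = -7/3

Player I's indifference between Heads and Tails determines Player II's mixing probability q:
  Player I's payoff from Heads: q·(-3) + (1−q)·(-2) = -q - 2
  Player I's payoff from Tails: q·(-1) + (1−q)·(-3) = 2q - 3
  -q - 2 = 2q - 3  ⇒  -3q = -1  ⇒  q = 1/3.
The value is Player I's expected payoff against this mix (using Heads): (1/3)·(-3) + (2/3)·(-2) = -7/3.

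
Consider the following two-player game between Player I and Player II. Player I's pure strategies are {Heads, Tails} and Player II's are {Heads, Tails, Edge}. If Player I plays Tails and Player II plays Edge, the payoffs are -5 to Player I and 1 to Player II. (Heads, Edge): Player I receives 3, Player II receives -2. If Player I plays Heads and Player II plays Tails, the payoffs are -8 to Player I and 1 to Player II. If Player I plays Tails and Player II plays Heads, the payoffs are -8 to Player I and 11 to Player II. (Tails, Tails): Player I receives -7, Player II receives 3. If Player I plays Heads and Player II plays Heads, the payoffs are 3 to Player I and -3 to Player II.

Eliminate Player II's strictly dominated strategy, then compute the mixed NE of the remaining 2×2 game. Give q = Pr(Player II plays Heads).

Player II's strategy Edge is strictly dominated by Tails: 1 > -2 and 3 > 1. Eliminate Edge.
Player II's mix must leave Player I indifferent between Heads and Tails.
  Player I's payoff to Heads: q·3 + (1−q)·(-8) = 11q - 8
  Player I's payoff to Tails: q·(-8) + (1−q)·(-7) = -q - 7
  11q - 8 = -q - 7  ⇒  12q = 1  ⇒  q = 1/12.

q = 1/12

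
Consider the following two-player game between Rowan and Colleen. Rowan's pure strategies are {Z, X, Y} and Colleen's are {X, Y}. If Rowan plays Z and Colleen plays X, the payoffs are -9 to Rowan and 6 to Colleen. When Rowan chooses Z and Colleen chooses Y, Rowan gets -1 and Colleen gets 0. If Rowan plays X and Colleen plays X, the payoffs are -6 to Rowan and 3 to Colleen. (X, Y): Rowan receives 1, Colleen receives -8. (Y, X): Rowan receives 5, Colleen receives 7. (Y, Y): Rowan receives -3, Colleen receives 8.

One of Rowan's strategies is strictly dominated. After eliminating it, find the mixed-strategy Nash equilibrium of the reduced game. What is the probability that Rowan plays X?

Rowan's strategy Z is strictly dominated by X: -6 > -9 and 1 > -1. Eliminate Z.
Set Colleen's expected payoff from X equal to that from Y:
  Colleen's expected payoff from X: p·3 + (1−p)·7 = -4p + 7
  Colleen's expected payoff from Y: p·(-8) + (1−p)·8 = -16p + 8
  -4p + 7 = -16p + 8  ⇒  12p = 1  ⇒  p = 1/12.

p = 1/12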